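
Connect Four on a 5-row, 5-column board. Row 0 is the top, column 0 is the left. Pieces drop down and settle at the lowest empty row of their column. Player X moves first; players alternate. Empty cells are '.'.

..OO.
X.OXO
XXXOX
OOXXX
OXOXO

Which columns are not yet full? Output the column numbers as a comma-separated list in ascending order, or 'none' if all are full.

Answer: 0,1,4

Derivation:
col 0: top cell = '.' → open
col 1: top cell = '.' → open
col 2: top cell = 'O' → FULL
col 3: top cell = 'O' → FULL
col 4: top cell = '.' → open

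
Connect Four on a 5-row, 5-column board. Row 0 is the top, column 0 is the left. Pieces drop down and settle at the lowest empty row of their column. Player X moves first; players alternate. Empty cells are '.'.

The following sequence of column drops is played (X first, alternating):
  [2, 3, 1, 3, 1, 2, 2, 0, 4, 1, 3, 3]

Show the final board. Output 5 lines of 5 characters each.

Answer: .....
...O.
.OXX.
.XOO.
OXXOX

Derivation:
Move 1: X drops in col 2, lands at row 4
Move 2: O drops in col 3, lands at row 4
Move 3: X drops in col 1, lands at row 4
Move 4: O drops in col 3, lands at row 3
Move 5: X drops in col 1, lands at row 3
Move 6: O drops in col 2, lands at row 3
Move 7: X drops in col 2, lands at row 2
Move 8: O drops in col 0, lands at row 4
Move 9: X drops in col 4, lands at row 4
Move 10: O drops in col 1, lands at row 2
Move 11: X drops in col 3, lands at row 2
Move 12: O drops in col 3, lands at row 1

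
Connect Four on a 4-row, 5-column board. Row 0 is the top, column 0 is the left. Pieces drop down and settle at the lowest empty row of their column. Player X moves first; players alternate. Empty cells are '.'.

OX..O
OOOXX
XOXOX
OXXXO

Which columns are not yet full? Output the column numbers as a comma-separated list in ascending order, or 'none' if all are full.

Answer: 2,3

Derivation:
col 0: top cell = 'O' → FULL
col 1: top cell = 'X' → FULL
col 2: top cell = '.' → open
col 3: top cell = '.' → open
col 4: top cell = 'O' → FULL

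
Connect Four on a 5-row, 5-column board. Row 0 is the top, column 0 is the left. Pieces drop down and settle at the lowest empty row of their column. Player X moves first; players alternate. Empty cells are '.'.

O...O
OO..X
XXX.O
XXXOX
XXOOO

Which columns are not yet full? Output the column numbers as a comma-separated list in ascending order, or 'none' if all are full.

col 0: top cell = 'O' → FULL
col 1: top cell = '.' → open
col 2: top cell = '.' → open
col 3: top cell = '.' → open
col 4: top cell = 'O' → FULL

Answer: 1,2,3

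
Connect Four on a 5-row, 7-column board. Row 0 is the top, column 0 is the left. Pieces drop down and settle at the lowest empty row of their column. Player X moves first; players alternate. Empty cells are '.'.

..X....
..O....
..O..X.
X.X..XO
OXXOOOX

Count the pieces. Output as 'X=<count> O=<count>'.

X=8 O=7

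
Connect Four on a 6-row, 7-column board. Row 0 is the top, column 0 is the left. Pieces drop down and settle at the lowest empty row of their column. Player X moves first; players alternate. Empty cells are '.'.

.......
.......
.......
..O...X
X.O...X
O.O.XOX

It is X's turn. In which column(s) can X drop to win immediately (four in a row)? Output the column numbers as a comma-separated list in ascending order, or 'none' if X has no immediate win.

col 0: drop X → no win
col 1: drop X → no win
col 2: drop X → no win
col 3: drop X → no win
col 4: drop X → no win
col 5: drop X → no win
col 6: drop X → WIN!

Answer: 6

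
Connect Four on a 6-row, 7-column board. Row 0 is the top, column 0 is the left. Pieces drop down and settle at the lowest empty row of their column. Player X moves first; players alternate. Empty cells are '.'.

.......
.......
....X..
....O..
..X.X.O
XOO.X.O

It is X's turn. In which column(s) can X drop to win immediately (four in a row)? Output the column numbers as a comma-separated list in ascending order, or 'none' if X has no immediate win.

Answer: none

Derivation:
col 0: drop X → no win
col 1: drop X → no win
col 2: drop X → no win
col 3: drop X → no win
col 4: drop X → no win
col 5: drop X → no win
col 6: drop X → no win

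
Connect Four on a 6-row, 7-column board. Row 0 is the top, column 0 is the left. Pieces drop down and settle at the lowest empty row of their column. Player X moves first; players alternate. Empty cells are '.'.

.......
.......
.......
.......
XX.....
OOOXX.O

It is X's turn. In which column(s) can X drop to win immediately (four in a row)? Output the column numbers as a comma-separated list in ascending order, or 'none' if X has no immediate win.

Answer: none

Derivation:
col 0: drop X → no win
col 1: drop X → no win
col 2: drop X → no win
col 3: drop X → no win
col 4: drop X → no win
col 5: drop X → no win
col 6: drop X → no win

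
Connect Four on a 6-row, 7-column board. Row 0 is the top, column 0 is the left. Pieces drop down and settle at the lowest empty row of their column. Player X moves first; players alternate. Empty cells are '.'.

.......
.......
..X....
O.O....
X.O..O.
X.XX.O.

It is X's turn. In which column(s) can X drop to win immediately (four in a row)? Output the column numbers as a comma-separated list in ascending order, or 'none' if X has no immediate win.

col 0: drop X → no win
col 1: drop X → WIN!
col 2: drop X → no win
col 3: drop X → no win
col 4: drop X → no win
col 5: drop X → no win
col 6: drop X → no win

Answer: 1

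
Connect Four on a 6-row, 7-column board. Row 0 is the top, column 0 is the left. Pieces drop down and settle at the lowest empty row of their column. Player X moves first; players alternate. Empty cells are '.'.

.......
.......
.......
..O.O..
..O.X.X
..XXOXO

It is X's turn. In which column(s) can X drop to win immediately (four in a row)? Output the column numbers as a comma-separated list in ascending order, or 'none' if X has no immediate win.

Answer: none

Derivation:
col 0: drop X → no win
col 1: drop X → no win
col 2: drop X → no win
col 3: drop X → no win
col 4: drop X → no win
col 5: drop X → no win
col 6: drop X → no win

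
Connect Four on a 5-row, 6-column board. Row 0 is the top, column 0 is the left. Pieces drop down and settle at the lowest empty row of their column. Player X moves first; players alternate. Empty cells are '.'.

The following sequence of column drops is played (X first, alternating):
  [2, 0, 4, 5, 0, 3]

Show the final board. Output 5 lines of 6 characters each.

Answer: ......
......
......
X.....
O.XOXO

Derivation:
Move 1: X drops in col 2, lands at row 4
Move 2: O drops in col 0, lands at row 4
Move 3: X drops in col 4, lands at row 4
Move 4: O drops in col 5, lands at row 4
Move 5: X drops in col 0, lands at row 3
Move 6: O drops in col 3, lands at row 4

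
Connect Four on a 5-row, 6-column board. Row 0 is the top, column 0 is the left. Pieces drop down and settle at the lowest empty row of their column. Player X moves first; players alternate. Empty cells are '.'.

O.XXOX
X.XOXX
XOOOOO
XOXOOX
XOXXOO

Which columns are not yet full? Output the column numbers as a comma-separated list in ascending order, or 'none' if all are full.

col 0: top cell = 'O' → FULL
col 1: top cell = '.' → open
col 2: top cell = 'X' → FULL
col 3: top cell = 'X' → FULL
col 4: top cell = 'O' → FULL
col 5: top cell = 'X' → FULL

Answer: 1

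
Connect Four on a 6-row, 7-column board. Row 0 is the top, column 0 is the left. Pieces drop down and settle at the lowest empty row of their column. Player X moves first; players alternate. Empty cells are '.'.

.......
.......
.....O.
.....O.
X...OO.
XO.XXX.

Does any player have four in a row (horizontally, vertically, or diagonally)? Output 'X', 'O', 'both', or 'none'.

none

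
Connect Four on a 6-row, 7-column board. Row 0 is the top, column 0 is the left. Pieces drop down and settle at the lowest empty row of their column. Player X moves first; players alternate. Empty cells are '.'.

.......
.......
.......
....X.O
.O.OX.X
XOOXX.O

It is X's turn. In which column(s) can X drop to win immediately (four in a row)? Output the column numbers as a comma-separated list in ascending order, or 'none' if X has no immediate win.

col 0: drop X → no win
col 1: drop X → no win
col 2: drop X → no win
col 3: drop X → no win
col 4: drop X → WIN!
col 5: drop X → no win
col 6: drop X → no win

Answer: 4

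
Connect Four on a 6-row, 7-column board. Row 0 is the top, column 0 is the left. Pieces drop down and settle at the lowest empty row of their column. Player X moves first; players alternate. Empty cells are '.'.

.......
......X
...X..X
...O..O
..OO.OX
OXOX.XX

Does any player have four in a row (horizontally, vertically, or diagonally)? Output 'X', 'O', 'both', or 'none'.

none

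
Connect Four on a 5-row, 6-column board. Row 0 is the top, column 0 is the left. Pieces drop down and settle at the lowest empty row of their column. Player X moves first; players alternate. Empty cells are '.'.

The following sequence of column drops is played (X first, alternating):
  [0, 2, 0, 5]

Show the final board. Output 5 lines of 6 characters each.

Move 1: X drops in col 0, lands at row 4
Move 2: O drops in col 2, lands at row 4
Move 3: X drops in col 0, lands at row 3
Move 4: O drops in col 5, lands at row 4

Answer: ......
......
......
X.....
X.O..O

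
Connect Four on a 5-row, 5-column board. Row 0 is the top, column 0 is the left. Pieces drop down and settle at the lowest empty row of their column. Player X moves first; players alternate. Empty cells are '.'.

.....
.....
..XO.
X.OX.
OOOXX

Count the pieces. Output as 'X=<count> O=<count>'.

X=5 O=5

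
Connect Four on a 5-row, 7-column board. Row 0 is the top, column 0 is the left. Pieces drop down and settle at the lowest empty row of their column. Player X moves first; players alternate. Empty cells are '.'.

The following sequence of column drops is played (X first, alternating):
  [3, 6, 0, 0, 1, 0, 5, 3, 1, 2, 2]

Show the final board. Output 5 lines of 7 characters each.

Answer: .......
.......
O......
OXXO...
XXOX.XO

Derivation:
Move 1: X drops in col 3, lands at row 4
Move 2: O drops in col 6, lands at row 4
Move 3: X drops in col 0, lands at row 4
Move 4: O drops in col 0, lands at row 3
Move 5: X drops in col 1, lands at row 4
Move 6: O drops in col 0, lands at row 2
Move 7: X drops in col 5, lands at row 4
Move 8: O drops in col 3, lands at row 3
Move 9: X drops in col 1, lands at row 3
Move 10: O drops in col 2, lands at row 4
Move 11: X drops in col 2, lands at row 3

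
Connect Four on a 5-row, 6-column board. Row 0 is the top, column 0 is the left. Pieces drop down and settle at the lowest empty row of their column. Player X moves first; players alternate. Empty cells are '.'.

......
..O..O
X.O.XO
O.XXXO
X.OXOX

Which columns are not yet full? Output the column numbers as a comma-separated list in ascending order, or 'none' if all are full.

col 0: top cell = '.' → open
col 1: top cell = '.' → open
col 2: top cell = '.' → open
col 3: top cell = '.' → open
col 4: top cell = '.' → open
col 5: top cell = '.' → open

Answer: 0,1,2,3,4,5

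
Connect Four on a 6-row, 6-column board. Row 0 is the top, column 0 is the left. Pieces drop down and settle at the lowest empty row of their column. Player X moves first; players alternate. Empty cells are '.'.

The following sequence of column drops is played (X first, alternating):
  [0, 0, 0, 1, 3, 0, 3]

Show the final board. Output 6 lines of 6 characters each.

Move 1: X drops in col 0, lands at row 5
Move 2: O drops in col 0, lands at row 4
Move 3: X drops in col 0, lands at row 3
Move 4: O drops in col 1, lands at row 5
Move 5: X drops in col 3, lands at row 5
Move 6: O drops in col 0, lands at row 2
Move 7: X drops in col 3, lands at row 4

Answer: ......
......
O.....
X.....
O..X..
XO.X..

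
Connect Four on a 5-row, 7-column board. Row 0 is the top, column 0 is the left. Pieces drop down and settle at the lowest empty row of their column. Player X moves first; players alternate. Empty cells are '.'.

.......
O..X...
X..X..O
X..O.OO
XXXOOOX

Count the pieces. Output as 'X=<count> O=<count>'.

X=8 O=8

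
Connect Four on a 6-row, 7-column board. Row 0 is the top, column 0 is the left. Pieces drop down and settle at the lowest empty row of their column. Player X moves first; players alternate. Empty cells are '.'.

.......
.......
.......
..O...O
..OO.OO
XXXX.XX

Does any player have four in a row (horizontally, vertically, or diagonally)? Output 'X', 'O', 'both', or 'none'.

X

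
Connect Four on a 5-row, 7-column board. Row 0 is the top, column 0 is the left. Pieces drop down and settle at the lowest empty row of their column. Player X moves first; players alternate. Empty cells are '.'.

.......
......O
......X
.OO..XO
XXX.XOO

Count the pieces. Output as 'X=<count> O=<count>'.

X=6 O=6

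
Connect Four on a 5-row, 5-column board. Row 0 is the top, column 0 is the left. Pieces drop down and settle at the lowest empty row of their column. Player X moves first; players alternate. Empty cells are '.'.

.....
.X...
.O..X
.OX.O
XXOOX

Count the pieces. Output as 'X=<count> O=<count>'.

X=6 O=5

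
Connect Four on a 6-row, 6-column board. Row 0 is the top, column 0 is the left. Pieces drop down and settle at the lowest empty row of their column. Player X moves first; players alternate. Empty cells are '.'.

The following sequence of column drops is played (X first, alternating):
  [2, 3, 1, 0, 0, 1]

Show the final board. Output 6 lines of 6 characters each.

Move 1: X drops in col 2, lands at row 5
Move 2: O drops in col 3, lands at row 5
Move 3: X drops in col 1, lands at row 5
Move 4: O drops in col 0, lands at row 5
Move 5: X drops in col 0, lands at row 4
Move 6: O drops in col 1, lands at row 4

Answer: ......
......
......
......
XO....
OXXO..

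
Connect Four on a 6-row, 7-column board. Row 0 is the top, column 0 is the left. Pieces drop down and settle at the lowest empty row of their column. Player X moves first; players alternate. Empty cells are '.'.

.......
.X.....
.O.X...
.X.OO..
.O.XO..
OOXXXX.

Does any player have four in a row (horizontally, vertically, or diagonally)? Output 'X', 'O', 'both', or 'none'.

X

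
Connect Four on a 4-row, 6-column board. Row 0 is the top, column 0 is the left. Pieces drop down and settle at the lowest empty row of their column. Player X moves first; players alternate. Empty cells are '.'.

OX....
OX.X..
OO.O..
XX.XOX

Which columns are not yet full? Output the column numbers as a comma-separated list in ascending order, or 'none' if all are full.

Answer: 2,3,4,5

Derivation:
col 0: top cell = 'O' → FULL
col 1: top cell = 'X' → FULL
col 2: top cell = '.' → open
col 3: top cell = '.' → open
col 4: top cell = '.' → open
col 5: top cell = '.' → open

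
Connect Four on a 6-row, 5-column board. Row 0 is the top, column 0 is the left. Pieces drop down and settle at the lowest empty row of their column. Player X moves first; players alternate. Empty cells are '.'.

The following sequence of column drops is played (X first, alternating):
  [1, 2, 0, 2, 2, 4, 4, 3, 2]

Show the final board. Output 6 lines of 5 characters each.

Answer: .....
.....
..X..
..X..
..O.X
XXOOO

Derivation:
Move 1: X drops in col 1, lands at row 5
Move 2: O drops in col 2, lands at row 5
Move 3: X drops in col 0, lands at row 5
Move 4: O drops in col 2, lands at row 4
Move 5: X drops in col 2, lands at row 3
Move 6: O drops in col 4, lands at row 5
Move 7: X drops in col 4, lands at row 4
Move 8: O drops in col 3, lands at row 5
Move 9: X drops in col 2, lands at row 2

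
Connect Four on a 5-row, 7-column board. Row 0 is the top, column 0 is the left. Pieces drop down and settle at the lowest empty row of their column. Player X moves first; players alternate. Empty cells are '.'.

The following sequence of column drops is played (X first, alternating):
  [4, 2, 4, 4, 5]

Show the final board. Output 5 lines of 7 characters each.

Answer: .......
.......
....O..
....X..
..O.XX.

Derivation:
Move 1: X drops in col 4, lands at row 4
Move 2: O drops in col 2, lands at row 4
Move 3: X drops in col 4, lands at row 3
Move 4: O drops in col 4, lands at row 2
Move 5: X drops in col 5, lands at row 4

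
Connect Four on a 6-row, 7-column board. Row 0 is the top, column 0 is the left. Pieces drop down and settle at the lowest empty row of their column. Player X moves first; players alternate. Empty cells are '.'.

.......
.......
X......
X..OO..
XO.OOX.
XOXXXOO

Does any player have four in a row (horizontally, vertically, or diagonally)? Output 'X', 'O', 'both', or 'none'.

X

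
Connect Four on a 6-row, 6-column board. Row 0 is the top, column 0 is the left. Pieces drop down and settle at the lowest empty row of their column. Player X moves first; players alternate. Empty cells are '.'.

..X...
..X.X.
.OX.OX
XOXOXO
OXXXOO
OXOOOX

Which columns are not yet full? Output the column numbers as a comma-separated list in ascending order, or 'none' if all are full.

Answer: 0,1,3,4,5

Derivation:
col 0: top cell = '.' → open
col 1: top cell = '.' → open
col 2: top cell = 'X' → FULL
col 3: top cell = '.' → open
col 4: top cell = '.' → open
col 5: top cell = '.' → open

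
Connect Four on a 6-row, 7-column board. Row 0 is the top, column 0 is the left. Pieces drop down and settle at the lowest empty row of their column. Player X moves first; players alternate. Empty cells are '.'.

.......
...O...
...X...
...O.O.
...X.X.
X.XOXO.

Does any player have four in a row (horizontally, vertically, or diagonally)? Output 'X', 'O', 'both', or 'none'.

none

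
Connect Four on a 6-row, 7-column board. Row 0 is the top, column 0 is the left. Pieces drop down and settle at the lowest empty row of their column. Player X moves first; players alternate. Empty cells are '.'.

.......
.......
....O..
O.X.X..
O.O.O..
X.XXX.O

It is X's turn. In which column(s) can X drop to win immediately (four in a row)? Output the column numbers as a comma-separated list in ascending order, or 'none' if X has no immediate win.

col 0: drop X → no win
col 1: drop X → WIN!
col 2: drop X → no win
col 3: drop X → no win
col 4: drop X → no win
col 5: drop X → WIN!
col 6: drop X → no win

Answer: 1,5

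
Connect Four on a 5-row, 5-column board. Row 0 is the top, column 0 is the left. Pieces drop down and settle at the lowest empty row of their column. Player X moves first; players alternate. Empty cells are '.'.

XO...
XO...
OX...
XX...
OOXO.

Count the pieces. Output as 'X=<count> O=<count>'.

X=6 O=6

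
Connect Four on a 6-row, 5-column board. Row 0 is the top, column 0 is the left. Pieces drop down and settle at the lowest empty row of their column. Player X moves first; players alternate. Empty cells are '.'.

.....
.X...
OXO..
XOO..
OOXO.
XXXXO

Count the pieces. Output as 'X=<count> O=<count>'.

X=8 O=8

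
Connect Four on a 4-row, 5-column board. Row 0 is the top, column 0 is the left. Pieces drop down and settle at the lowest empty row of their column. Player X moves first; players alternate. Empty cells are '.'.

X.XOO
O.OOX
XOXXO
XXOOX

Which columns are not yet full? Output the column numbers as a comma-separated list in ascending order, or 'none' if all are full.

col 0: top cell = 'X' → FULL
col 1: top cell = '.' → open
col 2: top cell = 'X' → FULL
col 3: top cell = 'O' → FULL
col 4: top cell = 'O' → FULL

Answer: 1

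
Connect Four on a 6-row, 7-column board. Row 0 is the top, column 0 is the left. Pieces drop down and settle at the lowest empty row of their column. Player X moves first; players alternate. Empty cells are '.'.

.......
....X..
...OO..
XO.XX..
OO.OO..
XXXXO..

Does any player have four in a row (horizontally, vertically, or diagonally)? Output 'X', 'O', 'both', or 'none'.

X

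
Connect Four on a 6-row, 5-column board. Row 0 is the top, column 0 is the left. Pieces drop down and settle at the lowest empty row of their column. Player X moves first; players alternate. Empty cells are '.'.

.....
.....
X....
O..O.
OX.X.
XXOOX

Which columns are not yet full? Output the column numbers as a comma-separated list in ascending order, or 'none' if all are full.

col 0: top cell = '.' → open
col 1: top cell = '.' → open
col 2: top cell = '.' → open
col 3: top cell = '.' → open
col 4: top cell = '.' → open

Answer: 0,1,2,3,4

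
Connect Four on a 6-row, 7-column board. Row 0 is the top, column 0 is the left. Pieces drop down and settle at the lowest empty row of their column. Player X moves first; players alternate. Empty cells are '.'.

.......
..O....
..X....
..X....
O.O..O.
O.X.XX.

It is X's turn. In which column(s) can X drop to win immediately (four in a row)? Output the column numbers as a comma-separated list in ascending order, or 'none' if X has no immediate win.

Answer: 3

Derivation:
col 0: drop X → no win
col 1: drop X → no win
col 2: drop X → no win
col 3: drop X → WIN!
col 4: drop X → no win
col 5: drop X → no win
col 6: drop X → no win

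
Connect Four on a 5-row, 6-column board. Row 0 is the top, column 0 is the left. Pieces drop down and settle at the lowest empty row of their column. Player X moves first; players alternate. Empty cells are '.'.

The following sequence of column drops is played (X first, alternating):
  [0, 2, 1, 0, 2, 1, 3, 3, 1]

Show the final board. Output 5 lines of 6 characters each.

Answer: ......
......
.X....
OOXO..
XXOX..

Derivation:
Move 1: X drops in col 0, lands at row 4
Move 2: O drops in col 2, lands at row 4
Move 3: X drops in col 1, lands at row 4
Move 4: O drops in col 0, lands at row 3
Move 5: X drops in col 2, lands at row 3
Move 6: O drops in col 1, lands at row 3
Move 7: X drops in col 3, lands at row 4
Move 8: O drops in col 3, lands at row 3
Move 9: X drops in col 1, lands at row 2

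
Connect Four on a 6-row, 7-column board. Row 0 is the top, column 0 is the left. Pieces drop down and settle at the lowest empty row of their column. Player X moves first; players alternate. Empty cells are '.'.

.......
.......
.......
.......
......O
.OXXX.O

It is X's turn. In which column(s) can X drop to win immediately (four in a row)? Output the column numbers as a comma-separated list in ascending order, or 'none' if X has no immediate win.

col 0: drop X → no win
col 1: drop X → no win
col 2: drop X → no win
col 3: drop X → no win
col 4: drop X → no win
col 5: drop X → WIN!
col 6: drop X → no win

Answer: 5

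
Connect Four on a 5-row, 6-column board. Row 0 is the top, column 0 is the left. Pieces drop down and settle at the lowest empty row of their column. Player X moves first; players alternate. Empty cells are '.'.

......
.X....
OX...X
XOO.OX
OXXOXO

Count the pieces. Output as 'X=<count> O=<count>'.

X=8 O=7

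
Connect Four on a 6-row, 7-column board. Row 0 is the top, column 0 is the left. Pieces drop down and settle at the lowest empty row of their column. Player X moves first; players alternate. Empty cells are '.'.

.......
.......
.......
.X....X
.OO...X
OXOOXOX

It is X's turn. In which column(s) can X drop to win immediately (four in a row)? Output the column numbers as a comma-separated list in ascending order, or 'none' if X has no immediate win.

col 0: drop X → no win
col 1: drop X → no win
col 2: drop X → no win
col 3: drop X → no win
col 4: drop X → no win
col 5: drop X → no win
col 6: drop X → WIN!

Answer: 6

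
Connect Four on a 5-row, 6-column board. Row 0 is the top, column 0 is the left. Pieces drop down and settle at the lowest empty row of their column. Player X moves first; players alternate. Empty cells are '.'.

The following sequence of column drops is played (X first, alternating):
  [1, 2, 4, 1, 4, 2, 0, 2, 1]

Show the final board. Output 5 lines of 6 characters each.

Answer: ......
......
.XO...
.OO.X.
XXO.X.

Derivation:
Move 1: X drops in col 1, lands at row 4
Move 2: O drops in col 2, lands at row 4
Move 3: X drops in col 4, lands at row 4
Move 4: O drops in col 1, lands at row 3
Move 5: X drops in col 4, lands at row 3
Move 6: O drops in col 2, lands at row 3
Move 7: X drops in col 0, lands at row 4
Move 8: O drops in col 2, lands at row 2
Move 9: X drops in col 1, lands at row 2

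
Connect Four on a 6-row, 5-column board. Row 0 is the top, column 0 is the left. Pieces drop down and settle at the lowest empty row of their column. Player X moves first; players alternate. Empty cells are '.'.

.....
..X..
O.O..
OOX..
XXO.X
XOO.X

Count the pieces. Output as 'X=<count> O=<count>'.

X=7 O=7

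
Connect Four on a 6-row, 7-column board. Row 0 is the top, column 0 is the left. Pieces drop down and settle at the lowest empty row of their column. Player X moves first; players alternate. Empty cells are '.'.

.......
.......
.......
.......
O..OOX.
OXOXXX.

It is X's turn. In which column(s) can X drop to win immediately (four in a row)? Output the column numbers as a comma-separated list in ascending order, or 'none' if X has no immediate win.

col 0: drop X → no win
col 1: drop X → no win
col 2: drop X → no win
col 3: drop X → no win
col 4: drop X → no win
col 5: drop X → no win
col 6: drop X → WIN!

Answer: 6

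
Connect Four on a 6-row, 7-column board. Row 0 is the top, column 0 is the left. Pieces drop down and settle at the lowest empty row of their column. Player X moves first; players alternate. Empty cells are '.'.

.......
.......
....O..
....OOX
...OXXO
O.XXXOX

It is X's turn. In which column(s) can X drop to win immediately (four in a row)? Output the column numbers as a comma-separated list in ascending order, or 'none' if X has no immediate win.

Answer: 1

Derivation:
col 0: drop X → no win
col 1: drop X → WIN!
col 2: drop X → no win
col 3: drop X → no win
col 4: drop X → no win
col 5: drop X → no win
col 6: drop X → no win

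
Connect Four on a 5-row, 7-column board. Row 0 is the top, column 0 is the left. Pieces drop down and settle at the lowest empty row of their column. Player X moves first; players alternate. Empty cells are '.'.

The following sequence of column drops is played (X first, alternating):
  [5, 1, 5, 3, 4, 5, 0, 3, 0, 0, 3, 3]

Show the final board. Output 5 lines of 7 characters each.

Answer: .......
...O...
O..X.O.
X..O.X.
XO.OXX.

Derivation:
Move 1: X drops in col 5, lands at row 4
Move 2: O drops in col 1, lands at row 4
Move 3: X drops in col 5, lands at row 3
Move 4: O drops in col 3, lands at row 4
Move 5: X drops in col 4, lands at row 4
Move 6: O drops in col 5, lands at row 2
Move 7: X drops in col 0, lands at row 4
Move 8: O drops in col 3, lands at row 3
Move 9: X drops in col 0, lands at row 3
Move 10: O drops in col 0, lands at row 2
Move 11: X drops in col 3, lands at row 2
Move 12: O drops in col 3, lands at row 1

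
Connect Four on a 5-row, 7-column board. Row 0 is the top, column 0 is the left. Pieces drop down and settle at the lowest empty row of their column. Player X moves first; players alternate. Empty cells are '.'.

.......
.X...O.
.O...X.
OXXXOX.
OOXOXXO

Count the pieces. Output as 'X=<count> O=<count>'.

X=9 O=8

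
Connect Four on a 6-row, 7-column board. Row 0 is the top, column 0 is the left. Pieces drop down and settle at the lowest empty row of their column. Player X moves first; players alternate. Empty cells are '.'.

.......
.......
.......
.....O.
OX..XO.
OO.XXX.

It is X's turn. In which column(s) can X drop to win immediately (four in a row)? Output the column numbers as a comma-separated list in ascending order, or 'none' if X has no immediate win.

Answer: 2,6

Derivation:
col 0: drop X → no win
col 1: drop X → no win
col 2: drop X → WIN!
col 3: drop X → no win
col 4: drop X → no win
col 5: drop X → no win
col 6: drop X → WIN!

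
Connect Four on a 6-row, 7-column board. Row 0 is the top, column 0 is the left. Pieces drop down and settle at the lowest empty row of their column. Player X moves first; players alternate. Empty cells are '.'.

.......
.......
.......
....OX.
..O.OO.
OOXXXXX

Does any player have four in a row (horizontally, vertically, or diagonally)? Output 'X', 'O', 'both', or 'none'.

X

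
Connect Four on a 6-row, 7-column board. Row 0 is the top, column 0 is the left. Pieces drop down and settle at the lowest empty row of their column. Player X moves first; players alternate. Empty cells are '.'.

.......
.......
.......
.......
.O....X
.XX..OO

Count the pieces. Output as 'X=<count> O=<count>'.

X=3 O=3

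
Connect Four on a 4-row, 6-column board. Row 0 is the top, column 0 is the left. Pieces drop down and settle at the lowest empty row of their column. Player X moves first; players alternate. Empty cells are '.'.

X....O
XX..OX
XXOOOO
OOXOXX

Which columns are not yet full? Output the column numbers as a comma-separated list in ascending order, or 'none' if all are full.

Answer: 1,2,3,4

Derivation:
col 0: top cell = 'X' → FULL
col 1: top cell = '.' → open
col 2: top cell = '.' → open
col 3: top cell = '.' → open
col 4: top cell = '.' → open
col 5: top cell = 'O' → FULL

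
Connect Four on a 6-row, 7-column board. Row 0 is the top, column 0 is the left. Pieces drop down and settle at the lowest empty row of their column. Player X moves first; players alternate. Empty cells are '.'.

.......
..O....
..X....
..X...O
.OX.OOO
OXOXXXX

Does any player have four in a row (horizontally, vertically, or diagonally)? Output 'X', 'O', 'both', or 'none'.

X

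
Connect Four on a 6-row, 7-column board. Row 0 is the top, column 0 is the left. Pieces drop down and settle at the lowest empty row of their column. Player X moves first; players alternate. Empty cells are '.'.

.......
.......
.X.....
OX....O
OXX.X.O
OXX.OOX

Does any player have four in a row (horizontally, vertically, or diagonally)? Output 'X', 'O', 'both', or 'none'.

X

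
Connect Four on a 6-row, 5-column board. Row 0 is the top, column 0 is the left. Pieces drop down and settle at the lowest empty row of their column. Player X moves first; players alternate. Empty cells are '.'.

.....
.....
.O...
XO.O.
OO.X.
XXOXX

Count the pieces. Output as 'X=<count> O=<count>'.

X=6 O=6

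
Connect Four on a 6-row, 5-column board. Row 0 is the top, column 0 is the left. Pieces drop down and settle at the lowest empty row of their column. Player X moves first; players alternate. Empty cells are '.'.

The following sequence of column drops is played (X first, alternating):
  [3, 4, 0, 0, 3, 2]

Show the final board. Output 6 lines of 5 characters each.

Move 1: X drops in col 3, lands at row 5
Move 2: O drops in col 4, lands at row 5
Move 3: X drops in col 0, lands at row 5
Move 4: O drops in col 0, lands at row 4
Move 5: X drops in col 3, lands at row 4
Move 6: O drops in col 2, lands at row 5

Answer: .....
.....
.....
.....
O..X.
X.OXO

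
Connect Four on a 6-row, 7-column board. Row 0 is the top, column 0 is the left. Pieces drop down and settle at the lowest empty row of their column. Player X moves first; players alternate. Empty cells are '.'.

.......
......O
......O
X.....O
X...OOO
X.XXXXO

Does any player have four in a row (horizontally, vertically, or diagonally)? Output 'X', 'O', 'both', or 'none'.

both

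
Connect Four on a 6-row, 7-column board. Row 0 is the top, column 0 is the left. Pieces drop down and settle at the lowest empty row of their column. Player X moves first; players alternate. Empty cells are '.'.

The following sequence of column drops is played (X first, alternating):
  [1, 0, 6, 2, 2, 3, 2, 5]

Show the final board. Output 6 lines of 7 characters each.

Answer: .......
.......
.......
..X....
..X....
OXOO.OX

Derivation:
Move 1: X drops in col 1, lands at row 5
Move 2: O drops in col 0, lands at row 5
Move 3: X drops in col 6, lands at row 5
Move 4: O drops in col 2, lands at row 5
Move 5: X drops in col 2, lands at row 4
Move 6: O drops in col 3, lands at row 5
Move 7: X drops in col 2, lands at row 3
Move 8: O drops in col 5, lands at row 5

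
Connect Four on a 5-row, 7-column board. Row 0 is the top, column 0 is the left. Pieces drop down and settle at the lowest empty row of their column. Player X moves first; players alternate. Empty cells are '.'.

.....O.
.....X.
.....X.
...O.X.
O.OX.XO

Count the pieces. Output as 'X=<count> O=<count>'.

X=5 O=5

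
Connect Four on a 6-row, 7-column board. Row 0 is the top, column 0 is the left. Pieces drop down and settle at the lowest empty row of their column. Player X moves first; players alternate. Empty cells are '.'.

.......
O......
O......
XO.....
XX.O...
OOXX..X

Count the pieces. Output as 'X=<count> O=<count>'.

X=6 O=6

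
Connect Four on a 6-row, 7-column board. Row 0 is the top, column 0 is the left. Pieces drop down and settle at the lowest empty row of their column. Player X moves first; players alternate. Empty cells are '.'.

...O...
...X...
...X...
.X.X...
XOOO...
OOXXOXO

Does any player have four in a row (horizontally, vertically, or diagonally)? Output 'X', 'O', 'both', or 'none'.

none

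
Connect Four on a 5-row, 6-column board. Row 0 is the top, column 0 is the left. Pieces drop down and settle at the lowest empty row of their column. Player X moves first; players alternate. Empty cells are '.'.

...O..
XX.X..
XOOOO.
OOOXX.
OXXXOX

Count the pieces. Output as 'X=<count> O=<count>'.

X=10 O=10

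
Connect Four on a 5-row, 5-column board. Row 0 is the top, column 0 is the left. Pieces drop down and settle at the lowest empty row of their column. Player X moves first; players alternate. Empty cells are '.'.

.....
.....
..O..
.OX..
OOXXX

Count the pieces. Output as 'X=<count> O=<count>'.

X=4 O=4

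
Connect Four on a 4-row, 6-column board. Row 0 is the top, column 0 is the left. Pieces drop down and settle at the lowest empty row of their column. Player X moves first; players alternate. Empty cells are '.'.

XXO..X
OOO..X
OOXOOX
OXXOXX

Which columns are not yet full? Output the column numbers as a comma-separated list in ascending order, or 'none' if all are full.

col 0: top cell = 'X' → FULL
col 1: top cell = 'X' → FULL
col 2: top cell = 'O' → FULL
col 3: top cell = '.' → open
col 4: top cell = '.' → open
col 5: top cell = 'X' → FULL

Answer: 3,4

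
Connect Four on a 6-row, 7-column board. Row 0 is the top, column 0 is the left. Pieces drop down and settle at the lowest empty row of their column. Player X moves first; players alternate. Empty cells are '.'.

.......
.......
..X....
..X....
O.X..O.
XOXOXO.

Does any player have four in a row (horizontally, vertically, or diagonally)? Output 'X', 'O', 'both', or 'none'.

X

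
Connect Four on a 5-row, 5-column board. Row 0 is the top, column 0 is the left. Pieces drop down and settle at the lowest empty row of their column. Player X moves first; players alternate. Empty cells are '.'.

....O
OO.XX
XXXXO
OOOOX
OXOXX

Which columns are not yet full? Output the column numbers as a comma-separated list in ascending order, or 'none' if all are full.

col 0: top cell = '.' → open
col 1: top cell = '.' → open
col 2: top cell = '.' → open
col 3: top cell = '.' → open
col 4: top cell = 'O' → FULL

Answer: 0,1,2,3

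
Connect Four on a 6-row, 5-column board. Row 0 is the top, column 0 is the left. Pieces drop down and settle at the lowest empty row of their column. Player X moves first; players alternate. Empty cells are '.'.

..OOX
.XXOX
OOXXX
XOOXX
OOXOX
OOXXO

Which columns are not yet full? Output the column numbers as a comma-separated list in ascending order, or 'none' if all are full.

Answer: 0,1

Derivation:
col 0: top cell = '.' → open
col 1: top cell = '.' → open
col 2: top cell = 'O' → FULL
col 3: top cell = 'O' → FULL
col 4: top cell = 'X' → FULL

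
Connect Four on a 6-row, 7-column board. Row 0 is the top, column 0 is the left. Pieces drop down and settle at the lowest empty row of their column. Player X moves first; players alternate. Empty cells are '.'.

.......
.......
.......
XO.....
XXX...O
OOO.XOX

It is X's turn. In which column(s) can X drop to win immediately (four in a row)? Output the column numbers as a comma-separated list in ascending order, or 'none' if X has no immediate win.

Answer: none

Derivation:
col 0: drop X → no win
col 1: drop X → no win
col 2: drop X → no win
col 3: drop X → no win
col 4: drop X → no win
col 5: drop X → no win
col 6: drop X → no win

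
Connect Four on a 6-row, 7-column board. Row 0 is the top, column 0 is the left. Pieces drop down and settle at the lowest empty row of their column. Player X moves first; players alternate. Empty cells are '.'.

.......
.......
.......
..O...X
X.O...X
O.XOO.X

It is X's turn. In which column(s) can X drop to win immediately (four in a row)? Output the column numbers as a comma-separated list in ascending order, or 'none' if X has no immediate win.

Answer: 6

Derivation:
col 0: drop X → no win
col 1: drop X → no win
col 2: drop X → no win
col 3: drop X → no win
col 4: drop X → no win
col 5: drop X → no win
col 6: drop X → WIN!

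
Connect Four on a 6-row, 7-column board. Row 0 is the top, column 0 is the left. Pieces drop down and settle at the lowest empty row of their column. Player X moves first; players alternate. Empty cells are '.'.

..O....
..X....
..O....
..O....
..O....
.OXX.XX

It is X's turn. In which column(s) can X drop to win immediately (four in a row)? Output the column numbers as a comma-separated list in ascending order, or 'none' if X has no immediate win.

Answer: 4

Derivation:
col 0: drop X → no win
col 1: drop X → no win
col 3: drop X → no win
col 4: drop X → WIN!
col 5: drop X → no win
col 6: drop X → no win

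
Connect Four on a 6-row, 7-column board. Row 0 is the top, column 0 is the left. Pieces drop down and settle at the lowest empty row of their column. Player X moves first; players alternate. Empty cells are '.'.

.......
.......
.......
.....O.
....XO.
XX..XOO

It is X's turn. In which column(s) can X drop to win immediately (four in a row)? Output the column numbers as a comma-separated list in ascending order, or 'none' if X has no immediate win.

Answer: none

Derivation:
col 0: drop X → no win
col 1: drop X → no win
col 2: drop X → no win
col 3: drop X → no win
col 4: drop X → no win
col 5: drop X → no win
col 6: drop X → no win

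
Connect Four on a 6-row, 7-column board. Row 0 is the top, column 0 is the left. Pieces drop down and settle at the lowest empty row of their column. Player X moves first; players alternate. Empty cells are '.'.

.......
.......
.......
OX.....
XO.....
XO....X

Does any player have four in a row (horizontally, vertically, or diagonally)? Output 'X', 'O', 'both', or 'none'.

none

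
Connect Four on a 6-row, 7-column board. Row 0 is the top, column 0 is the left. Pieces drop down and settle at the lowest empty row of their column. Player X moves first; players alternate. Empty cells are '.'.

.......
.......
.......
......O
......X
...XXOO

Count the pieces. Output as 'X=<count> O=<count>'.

X=3 O=3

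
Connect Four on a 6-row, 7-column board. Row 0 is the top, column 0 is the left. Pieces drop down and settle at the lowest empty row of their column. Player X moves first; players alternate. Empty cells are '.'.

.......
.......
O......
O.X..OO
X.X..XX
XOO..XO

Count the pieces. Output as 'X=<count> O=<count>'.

X=7 O=7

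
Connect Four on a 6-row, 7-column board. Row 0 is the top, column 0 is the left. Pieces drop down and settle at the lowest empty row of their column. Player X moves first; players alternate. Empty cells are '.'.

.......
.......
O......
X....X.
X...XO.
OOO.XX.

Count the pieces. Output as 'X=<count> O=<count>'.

X=6 O=5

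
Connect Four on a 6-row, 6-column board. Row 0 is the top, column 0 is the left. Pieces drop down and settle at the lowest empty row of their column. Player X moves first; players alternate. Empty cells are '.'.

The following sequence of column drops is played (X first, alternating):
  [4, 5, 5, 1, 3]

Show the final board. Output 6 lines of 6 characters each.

Answer: ......
......
......
......
.....X
.O.XXO

Derivation:
Move 1: X drops in col 4, lands at row 5
Move 2: O drops in col 5, lands at row 5
Move 3: X drops in col 5, lands at row 4
Move 4: O drops in col 1, lands at row 5
Move 5: X drops in col 3, lands at row 5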